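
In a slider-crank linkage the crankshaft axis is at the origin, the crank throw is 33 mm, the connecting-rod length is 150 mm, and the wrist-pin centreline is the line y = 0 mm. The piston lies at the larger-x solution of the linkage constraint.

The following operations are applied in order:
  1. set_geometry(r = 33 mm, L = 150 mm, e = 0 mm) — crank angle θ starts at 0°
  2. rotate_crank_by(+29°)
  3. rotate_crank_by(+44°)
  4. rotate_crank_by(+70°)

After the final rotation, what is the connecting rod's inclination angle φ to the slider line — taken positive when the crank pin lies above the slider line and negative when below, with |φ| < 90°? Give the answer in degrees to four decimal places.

7.6083

set_geometry: r = 33 mm, L = 150 mm, e = 0 mm; θ ← 0°
rotate_crank_by(+29°): θ ← 0° +29° = 29°
rotate_crank_by(+44°): θ ← 29° +44° = 73°
rotate_crank_by(+70°): θ ← 73° +70° = 143°
crank pin P = (r cos θ, r sin θ) = (-26.354972, 19.859896)
h = r sin θ − e = 19.859896 − 0 = 19.859896
sin φ = h / L = 19.859896 / 150 = 0.13239931
φ = arcsin(0.13239931) = 7.608261°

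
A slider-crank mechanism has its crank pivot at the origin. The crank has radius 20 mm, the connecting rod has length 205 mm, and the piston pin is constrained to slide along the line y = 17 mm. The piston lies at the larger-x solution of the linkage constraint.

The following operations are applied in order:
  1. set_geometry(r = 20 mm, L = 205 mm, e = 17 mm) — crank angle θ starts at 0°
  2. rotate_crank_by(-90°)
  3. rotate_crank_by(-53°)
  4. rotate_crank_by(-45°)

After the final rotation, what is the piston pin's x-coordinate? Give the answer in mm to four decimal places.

set_geometry: r = 20 mm, L = 205 mm, e = 17 mm; θ ← 0°
rotate_crank_by(-90°): θ ← 0° -90° = -90°
rotate_crank_by(-53°): θ ← -90° -53° = -143°
rotate_crank_by(-45°): θ ← -143° -45° = -188°
crank pin P = (r cos θ, r sin θ) = (-19.805361, 2.783462)
h = r sin θ − e = 2.783462 − 17 = -14.216538
x = r cos θ + √(L² − h²) = -19.805361 + √(42025.0 − 202.1100) = -19.805361 + 204.506455 = 184.701093

184.7011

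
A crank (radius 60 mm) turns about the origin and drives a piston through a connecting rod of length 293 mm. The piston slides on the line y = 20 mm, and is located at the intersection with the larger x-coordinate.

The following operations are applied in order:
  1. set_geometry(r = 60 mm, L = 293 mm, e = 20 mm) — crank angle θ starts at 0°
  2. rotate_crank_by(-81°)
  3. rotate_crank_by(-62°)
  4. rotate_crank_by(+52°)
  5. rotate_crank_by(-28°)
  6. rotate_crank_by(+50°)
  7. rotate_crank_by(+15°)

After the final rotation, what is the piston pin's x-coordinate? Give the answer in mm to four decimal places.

set_geometry: r = 60 mm, L = 293 mm, e = 20 mm; θ ← 0°
rotate_crank_by(-81°): θ ← 0° -81° = -81°
rotate_crank_by(-62°): θ ← -81° -62° = -143°
rotate_crank_by(+52°): θ ← -143° +52° = -91°
rotate_crank_by(-28°): θ ← -91° -28° = -119°
rotate_crank_by(+50°): θ ← -119° +50° = -69°
rotate_crank_by(+15°): θ ← -69° +15° = -54°
crank pin P = (r cos θ, r sin θ) = (35.267115, -48.541020)
h = r sin θ − e = -48.541020 − 20 = -68.541020
x = r cos θ + √(L² − h²) = 35.267115 + √(85849.0 − 4697.8714) = 35.267115 + 284.870372 = 320.137487

320.1375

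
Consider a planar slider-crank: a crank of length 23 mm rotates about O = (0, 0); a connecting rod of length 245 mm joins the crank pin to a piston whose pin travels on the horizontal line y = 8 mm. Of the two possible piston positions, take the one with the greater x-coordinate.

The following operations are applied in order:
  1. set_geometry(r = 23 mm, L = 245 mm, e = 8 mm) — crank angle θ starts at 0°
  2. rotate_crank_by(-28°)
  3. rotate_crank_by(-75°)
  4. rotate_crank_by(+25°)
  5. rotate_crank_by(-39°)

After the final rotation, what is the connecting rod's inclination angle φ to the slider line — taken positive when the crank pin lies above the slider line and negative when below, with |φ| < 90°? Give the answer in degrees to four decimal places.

set_geometry: r = 23 mm, L = 245 mm, e = 8 mm; θ ← 0°
rotate_crank_by(-28°): θ ← 0° -28° = -28°
rotate_crank_by(-75°): θ ← -28° -75° = -103°
rotate_crank_by(+25°): θ ← -103° +25° = -78°
rotate_crank_by(-39°): θ ← -78° -39° = -117°
crank pin P = (r cos θ, r sin θ) = (-10.441781, -20.493150)
h = r sin θ − e = -20.493150 − 8 = -28.493150
sin φ = h / L = -28.493150 / 245 = -0.11629857
φ = arcsin(-0.11629857) = -6.678530°

-6.6785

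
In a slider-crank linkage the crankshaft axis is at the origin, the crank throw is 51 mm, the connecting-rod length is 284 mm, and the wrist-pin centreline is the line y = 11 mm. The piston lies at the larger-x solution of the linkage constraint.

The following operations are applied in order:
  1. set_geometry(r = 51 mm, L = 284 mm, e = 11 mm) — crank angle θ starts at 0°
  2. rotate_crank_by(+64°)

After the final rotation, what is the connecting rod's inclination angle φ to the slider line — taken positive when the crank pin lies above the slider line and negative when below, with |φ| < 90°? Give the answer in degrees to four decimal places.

set_geometry: r = 51 mm, L = 284 mm, e = 11 mm; θ ← 0°
rotate_crank_by(+64°): θ ← 0° +64° = 64°
crank pin P = (r cos θ, r sin θ) = (22.356928, 45.838496)
h = r sin θ − e = 45.838496 − 11 = 34.838496
sin φ = h / L = 34.838496 / 284 = 0.12267076
φ = arcsin(0.12267076) = 7.046265°

7.0463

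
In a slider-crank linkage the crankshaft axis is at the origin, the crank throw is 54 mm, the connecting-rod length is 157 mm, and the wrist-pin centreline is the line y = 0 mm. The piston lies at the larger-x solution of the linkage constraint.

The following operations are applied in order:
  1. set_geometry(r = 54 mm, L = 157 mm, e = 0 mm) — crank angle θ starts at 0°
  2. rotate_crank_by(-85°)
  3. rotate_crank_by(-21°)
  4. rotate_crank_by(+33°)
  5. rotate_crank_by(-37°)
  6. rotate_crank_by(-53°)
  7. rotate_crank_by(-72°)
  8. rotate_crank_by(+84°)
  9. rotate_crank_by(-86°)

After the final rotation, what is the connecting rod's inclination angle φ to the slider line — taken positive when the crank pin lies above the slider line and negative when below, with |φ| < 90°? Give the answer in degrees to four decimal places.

16.7658

set_geometry: r = 54 mm, L = 157 mm, e = 0 mm; θ ← 0°
rotate_crank_by(-85°): θ ← 0° -85° = -85°
rotate_crank_by(-21°): θ ← -85° -21° = -106°
rotate_crank_by(+33°): θ ← -106° +33° = -73°
rotate_crank_by(-37°): θ ← -73° -37° = -110°
rotate_crank_by(-53°): θ ← -110° -53° = -163°
rotate_crank_by(-72°): θ ← -163° -72° = -235°
rotate_crank_by(+84°): θ ← -235° +84° = -151°
rotate_crank_by(-86°): θ ← -151° -86° = -237°
crank pin P = (r cos θ, r sin θ) = (-29.410508, 45.288211)
h = r sin θ − e = 45.288211 − 0 = 45.288211
sin φ = h / L = 45.288211 / 157 = 0.28845994
φ = arcsin(0.28845994) = 16.765777°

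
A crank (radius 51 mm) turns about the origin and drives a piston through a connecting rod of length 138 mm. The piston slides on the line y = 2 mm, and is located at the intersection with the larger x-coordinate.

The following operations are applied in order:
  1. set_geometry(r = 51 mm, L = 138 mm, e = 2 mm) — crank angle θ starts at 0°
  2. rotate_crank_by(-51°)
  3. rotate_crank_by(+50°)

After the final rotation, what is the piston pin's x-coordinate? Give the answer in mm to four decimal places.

set_geometry: r = 51 mm, L = 138 mm, e = 2 mm; θ ← 0°
rotate_crank_by(-51°): θ ← 0° -51° = -51°
rotate_crank_by(+50°): θ ← -51° +50° = -1°
crank pin P = (r cos θ, r sin θ) = (50.992232, -0.890073)
h = r sin θ − e = -0.890073 − 2 = -2.890073
x = r cos θ + √(L² − h²) = 50.992232 + √(19044.0 − 8.3525) = 50.992232 + 137.969734 = 188.961966

188.9620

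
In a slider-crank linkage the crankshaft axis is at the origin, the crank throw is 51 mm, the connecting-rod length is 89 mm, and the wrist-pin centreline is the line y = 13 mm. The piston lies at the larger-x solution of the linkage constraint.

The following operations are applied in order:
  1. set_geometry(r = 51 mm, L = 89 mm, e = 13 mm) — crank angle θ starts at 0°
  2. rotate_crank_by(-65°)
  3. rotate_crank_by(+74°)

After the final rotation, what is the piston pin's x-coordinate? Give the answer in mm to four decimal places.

139.2303

set_geometry: r = 51 mm, L = 89 mm, e = 13 mm; θ ← 0°
rotate_crank_by(-65°): θ ← 0° -65° = -65°
rotate_crank_by(+74°): θ ← -65° +74° = 9°
crank pin P = (r cos θ, r sin θ) = (50.372105, 7.978158)
h = r sin θ − e = 7.978158 − 13 = -5.021842
x = r cos θ + √(L² − h²) = 50.372105 + √(7921.0 − 25.2189) = 50.372105 + 88.858208 = 139.230313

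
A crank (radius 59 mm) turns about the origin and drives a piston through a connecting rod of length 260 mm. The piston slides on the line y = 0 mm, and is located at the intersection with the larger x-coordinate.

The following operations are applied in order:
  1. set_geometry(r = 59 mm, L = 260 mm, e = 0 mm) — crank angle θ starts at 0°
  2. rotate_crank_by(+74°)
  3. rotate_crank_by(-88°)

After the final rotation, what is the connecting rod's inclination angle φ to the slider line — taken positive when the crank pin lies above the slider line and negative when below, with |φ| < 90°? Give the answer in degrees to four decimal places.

set_geometry: r = 59 mm, L = 260 mm, e = 0 mm; θ ← 0°
rotate_crank_by(+74°): θ ← 0° +74° = 74°
rotate_crank_by(-88°): θ ← 74° -88° = -14°
crank pin P = (r cos θ, r sin θ) = (57.247448, -14.273392)
h = r sin θ − e = -14.273392 − 0 = -14.273392
sin φ = h / L = -14.273392 / 260 = -0.05489766
φ = arcsin(-0.05489766) = -3.146986°

-3.1470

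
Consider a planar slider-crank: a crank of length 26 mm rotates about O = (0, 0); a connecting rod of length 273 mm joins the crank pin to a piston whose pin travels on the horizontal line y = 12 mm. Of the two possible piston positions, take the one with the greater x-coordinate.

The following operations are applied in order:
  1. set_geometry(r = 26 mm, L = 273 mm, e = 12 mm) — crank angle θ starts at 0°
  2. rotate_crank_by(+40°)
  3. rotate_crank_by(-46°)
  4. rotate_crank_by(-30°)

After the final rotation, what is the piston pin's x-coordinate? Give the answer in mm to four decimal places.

set_geometry: r = 26 mm, L = 273 mm, e = 12 mm; θ ← 0°
rotate_crank_by(+40°): θ ← 0° +40° = 40°
rotate_crank_by(-46°): θ ← 40° -46° = -6°
rotate_crank_by(-30°): θ ← -6° -30° = -36°
crank pin P = (r cos θ, r sin θ) = (21.034442, -15.282417)
h = r sin θ − e = -15.282417 − 12 = -27.282417
x = r cos θ + √(L² − h²) = 21.034442 + √(74529.0 − 744.3303) = 21.034442 + 271.633337 = 292.667779

292.6678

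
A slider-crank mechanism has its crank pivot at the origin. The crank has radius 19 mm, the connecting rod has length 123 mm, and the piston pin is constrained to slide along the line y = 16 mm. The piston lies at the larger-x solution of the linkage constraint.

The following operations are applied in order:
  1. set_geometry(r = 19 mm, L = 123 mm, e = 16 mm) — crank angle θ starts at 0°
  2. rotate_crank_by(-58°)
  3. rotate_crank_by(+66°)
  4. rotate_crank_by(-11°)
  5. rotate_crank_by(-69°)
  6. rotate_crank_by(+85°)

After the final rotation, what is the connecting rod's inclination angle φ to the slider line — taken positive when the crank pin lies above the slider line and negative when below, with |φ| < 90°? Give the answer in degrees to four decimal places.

-5.4705

set_geometry: r = 19 mm, L = 123 mm, e = 16 mm; θ ← 0°
rotate_crank_by(-58°): θ ← 0° -58° = -58°
rotate_crank_by(+66°): θ ← -58° +66° = 8°
rotate_crank_by(-11°): θ ← 8° -11° = -3°
rotate_crank_by(-69°): θ ← -3° -69° = -72°
rotate_crank_by(+85°): θ ← -72° +85° = 13°
crank pin P = (r cos θ, r sin θ) = (18.513031, 4.274070)
h = r sin θ − e = 4.274070 − 16 = -11.725930
sin φ = h / L = -11.725930 / 123 = -0.09533276
φ = arcsin(-0.09533276) = -5.470473°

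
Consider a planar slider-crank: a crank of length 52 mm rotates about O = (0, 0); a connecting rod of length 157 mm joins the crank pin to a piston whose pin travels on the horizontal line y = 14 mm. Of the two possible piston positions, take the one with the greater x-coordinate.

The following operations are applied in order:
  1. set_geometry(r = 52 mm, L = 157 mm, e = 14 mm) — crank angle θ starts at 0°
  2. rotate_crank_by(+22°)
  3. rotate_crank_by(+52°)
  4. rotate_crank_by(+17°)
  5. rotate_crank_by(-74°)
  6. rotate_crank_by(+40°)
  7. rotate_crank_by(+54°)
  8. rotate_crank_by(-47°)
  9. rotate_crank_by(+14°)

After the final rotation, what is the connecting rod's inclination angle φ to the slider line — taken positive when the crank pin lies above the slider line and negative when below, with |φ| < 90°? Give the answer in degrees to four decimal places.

13.5799

set_geometry: r = 52 mm, L = 157 mm, e = 14 mm; θ ← 0°
rotate_crank_by(+22°): θ ← 0° +22° = 22°
rotate_crank_by(+52°): θ ← 22° +52° = 74°
rotate_crank_by(+17°): θ ← 74° +17° = 91°
rotate_crank_by(-74°): θ ← 91° -74° = 17°
rotate_crank_by(+40°): θ ← 17° +40° = 57°
rotate_crank_by(+54°): θ ← 57° +54° = 111°
rotate_crank_by(-47°): θ ← 111° -47° = 64°
rotate_crank_by(+14°): θ ← 64° +14° = 78°
crank pin P = (r cos θ, r sin θ) = (10.811408, 50.863675)
h = r sin θ − e = 50.863675 − 14 = 36.863675
sin φ = h / L = 36.863675 / 157 = 0.23480048
φ = arcsin(0.23480048) = 13.579862°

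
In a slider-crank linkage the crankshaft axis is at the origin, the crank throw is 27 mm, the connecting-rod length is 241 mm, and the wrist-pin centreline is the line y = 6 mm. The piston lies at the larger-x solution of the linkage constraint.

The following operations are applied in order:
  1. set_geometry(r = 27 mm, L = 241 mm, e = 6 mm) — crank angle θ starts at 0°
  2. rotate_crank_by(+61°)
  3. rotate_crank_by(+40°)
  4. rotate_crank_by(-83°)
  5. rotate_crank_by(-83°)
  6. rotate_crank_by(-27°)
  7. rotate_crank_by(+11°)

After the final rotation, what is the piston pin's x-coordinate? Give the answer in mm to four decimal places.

242.9994

set_geometry: r = 27 mm, L = 241 mm, e = 6 mm; θ ← 0°
rotate_crank_by(+61°): θ ← 0° +61° = 61°
rotate_crank_by(+40°): θ ← 61° +40° = 101°
rotate_crank_by(-83°): θ ← 101° -83° = 18°
rotate_crank_by(-83°): θ ← 18° -83° = -65°
rotate_crank_by(-27°): θ ← -65° -27° = -92°
rotate_crank_by(+11°): θ ← -92° +11° = -81°
crank pin P = (r cos θ, r sin θ) = (4.223731, -26.667585)
h = r sin θ − e = -26.667585 − 6 = -32.667585
x = r cos θ + √(L² − h²) = 4.223731 + √(58081.0 − 1067.1711) = 4.223731 + 238.775687 = 242.999418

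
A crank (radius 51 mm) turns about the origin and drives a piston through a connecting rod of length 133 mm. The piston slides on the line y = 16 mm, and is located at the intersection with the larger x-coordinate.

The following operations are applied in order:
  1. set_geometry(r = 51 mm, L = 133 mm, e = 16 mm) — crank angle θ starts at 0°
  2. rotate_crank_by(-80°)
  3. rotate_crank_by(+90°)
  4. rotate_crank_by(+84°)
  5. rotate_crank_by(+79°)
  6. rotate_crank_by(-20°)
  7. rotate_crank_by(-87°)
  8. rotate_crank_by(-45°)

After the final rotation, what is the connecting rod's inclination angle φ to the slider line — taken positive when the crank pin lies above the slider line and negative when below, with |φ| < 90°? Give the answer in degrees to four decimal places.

0.9809

set_geometry: r = 51 mm, L = 133 mm, e = 16 mm; θ ← 0°
rotate_crank_by(-80°): θ ← 0° -80° = -80°
rotate_crank_by(+90°): θ ← -80° +90° = 10°
rotate_crank_by(+84°): θ ← 10° +84° = 94°
rotate_crank_by(+79°): θ ← 94° +79° = 173°
rotate_crank_by(-20°): θ ← 173° -20° = 153°
rotate_crank_by(-87°): θ ← 153° -87° = 66°
rotate_crank_by(-45°): θ ← 66° -45° = 21°
crank pin P = (r cos θ, r sin θ) = (47.612602, 18.276765)
h = r sin θ − e = 18.276765 − 16 = 2.276765
sin φ = h / L = 2.276765 / 133 = 0.01711854
φ = arcsin(0.01711854) = 0.980868°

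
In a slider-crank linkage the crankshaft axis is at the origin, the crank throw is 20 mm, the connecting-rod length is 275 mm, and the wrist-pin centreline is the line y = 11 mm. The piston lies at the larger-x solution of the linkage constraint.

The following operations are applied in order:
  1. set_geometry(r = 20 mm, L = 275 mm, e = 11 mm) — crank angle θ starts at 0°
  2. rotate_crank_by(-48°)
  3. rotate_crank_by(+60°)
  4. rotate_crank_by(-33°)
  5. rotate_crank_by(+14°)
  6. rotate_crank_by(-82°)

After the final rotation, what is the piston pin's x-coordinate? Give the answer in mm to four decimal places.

set_geometry: r = 20 mm, L = 275 mm, e = 11 mm; θ ← 0°
rotate_crank_by(-48°): θ ← 0° -48° = -48°
rotate_crank_by(+60°): θ ← -48° +60° = 12°
rotate_crank_by(-33°): θ ← 12° -33° = -21°
rotate_crank_by(+14°): θ ← -21° +14° = -7°
rotate_crank_by(-82°): θ ← -7° -82° = -89°
crank pin P = (r cos θ, r sin θ) = (0.349048, -19.996954)
h = r sin θ − e = -19.996954 − 11 = -30.996954
x = r cos θ + √(L² − h²) = 0.349048 + √(75625.0 − 960.8112) = 0.349048 + 273.247486 = 273.596535

273.5965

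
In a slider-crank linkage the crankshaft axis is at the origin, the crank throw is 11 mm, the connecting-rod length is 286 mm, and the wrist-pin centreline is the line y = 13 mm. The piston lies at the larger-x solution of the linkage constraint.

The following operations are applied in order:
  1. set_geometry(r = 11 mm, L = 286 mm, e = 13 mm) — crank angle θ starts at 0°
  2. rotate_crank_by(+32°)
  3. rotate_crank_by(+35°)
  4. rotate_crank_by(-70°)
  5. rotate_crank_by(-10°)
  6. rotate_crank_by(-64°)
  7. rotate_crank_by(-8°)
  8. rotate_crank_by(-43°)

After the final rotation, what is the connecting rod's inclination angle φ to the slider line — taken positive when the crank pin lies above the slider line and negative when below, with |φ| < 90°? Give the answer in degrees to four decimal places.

-4.3450

set_geometry: r = 11 mm, L = 286 mm, e = 13 mm; θ ← 0°
rotate_crank_by(+32°): θ ← 0° +32° = 32°
rotate_crank_by(+35°): θ ← 32° +35° = 67°
rotate_crank_by(-70°): θ ← 67° -70° = -3°
rotate_crank_by(-10°): θ ← -3° -10° = -13°
rotate_crank_by(-64°): θ ← -13° -64° = -77°
rotate_crank_by(-8°): θ ← -77° -8° = -85°
rotate_crank_by(-43°): θ ← -85° -43° = -128°
crank pin P = (r cos θ, r sin θ) = (-6.772276, -8.668118)
h = r sin θ − e = -8.668118 − 13 = -21.668118
sin φ = h / L = -21.668118 / 286 = -0.07576265
φ = arcsin(-0.07576265) = -4.345044°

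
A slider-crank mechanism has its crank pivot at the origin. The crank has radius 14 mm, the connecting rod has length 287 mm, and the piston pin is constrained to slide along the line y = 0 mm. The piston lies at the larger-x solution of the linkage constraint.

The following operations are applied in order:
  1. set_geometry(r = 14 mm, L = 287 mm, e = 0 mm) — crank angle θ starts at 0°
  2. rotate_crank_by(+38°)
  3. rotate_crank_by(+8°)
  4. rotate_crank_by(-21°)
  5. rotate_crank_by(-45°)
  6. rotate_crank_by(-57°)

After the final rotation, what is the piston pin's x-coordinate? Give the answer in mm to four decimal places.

set_geometry: r = 14 mm, L = 287 mm, e = 0 mm; θ ← 0°
rotate_crank_by(+38°): θ ← 0° +38° = 38°
rotate_crank_by(+8°): θ ← 38° +8° = 46°
rotate_crank_by(-21°): θ ← 46° -21° = 25°
rotate_crank_by(-45°): θ ← 25° -45° = -20°
rotate_crank_by(-57°): θ ← -20° -57° = -77°
crank pin P = (r cos θ, r sin θ) = (3.149315, -13.641181)
h = r sin θ − e = -13.641181 − 0 = -13.641181
x = r cos θ + √(L² − h²) = 3.149315 + √(82369.0 − 186.0818) = 3.149315 + 286.675632 = 289.824947

289.8249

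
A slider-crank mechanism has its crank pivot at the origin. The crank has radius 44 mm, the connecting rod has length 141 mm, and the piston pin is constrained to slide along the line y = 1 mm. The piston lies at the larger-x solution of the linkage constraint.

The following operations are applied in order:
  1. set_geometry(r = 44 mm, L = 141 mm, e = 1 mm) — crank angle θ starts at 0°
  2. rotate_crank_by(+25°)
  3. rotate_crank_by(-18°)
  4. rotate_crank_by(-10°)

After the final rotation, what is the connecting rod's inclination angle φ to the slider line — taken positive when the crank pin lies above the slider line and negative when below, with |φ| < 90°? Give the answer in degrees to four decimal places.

set_geometry: r = 44 mm, L = 141 mm, e = 1 mm; θ ← 0°
rotate_crank_by(+25°): θ ← 0° +25° = 25°
rotate_crank_by(-18°): θ ← 25° -18° = 7°
rotate_crank_by(-10°): θ ← 7° -10° = -3°
crank pin P = (r cos θ, r sin θ) = (43.939700, -2.302782)
h = r sin θ − e = -2.302782 − 1 = -3.302782
sin φ = h / L = -3.302782 / 141 = -0.02342399
φ = arcsin(-0.02342399) = -1.342218°

-1.3422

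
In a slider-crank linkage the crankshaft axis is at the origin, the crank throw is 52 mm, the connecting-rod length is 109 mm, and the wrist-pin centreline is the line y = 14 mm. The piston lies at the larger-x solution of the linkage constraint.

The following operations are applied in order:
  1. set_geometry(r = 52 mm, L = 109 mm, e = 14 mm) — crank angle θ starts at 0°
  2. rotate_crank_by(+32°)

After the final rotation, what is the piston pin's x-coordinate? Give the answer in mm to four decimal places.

set_geometry: r = 52 mm, L = 109 mm, e = 14 mm; θ ← 0°
rotate_crank_by(+32°): θ ← 0° +32° = 32°
crank pin P = (r cos θ, r sin θ) = (44.098501, 27.555802)
h = r sin θ − e = 27.555802 − 14 = 13.555802
x = r cos θ + √(L² − h²) = 44.098501 + √(11881.0 − 183.7598) = 44.098501 + 108.153781 = 152.252282

152.2523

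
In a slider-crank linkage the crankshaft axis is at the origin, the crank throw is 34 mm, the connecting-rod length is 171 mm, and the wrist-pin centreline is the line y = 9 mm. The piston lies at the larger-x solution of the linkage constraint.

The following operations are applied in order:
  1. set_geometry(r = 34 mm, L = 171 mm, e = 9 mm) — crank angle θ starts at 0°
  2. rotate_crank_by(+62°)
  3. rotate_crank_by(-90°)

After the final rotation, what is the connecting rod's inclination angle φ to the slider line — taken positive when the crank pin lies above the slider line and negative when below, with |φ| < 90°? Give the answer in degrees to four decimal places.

-8.3938

set_geometry: r = 34 mm, L = 171 mm, e = 9 mm; θ ← 0°
rotate_crank_by(+62°): θ ← 0° +62° = 62°
rotate_crank_by(-90°): θ ← 62° -90° = -28°
crank pin P = (r cos θ, r sin θ) = (30.020218, -15.962033)
h = r sin θ − e = -15.962033 − 9 = -24.962033
sin φ = h / L = -24.962033 / 171 = -0.14597680
φ = arcsin(-0.14597680) = -8.393848°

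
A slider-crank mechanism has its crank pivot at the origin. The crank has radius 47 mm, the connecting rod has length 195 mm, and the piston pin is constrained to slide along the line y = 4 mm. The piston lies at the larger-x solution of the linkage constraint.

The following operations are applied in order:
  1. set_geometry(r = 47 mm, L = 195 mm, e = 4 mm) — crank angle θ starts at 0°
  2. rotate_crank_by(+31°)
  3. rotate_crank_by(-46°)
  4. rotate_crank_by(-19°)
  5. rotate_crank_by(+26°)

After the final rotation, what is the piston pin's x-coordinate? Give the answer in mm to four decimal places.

set_geometry: r = 47 mm, L = 195 mm, e = 4 mm; θ ← 0°
rotate_crank_by(+31°): θ ← 0° +31° = 31°
rotate_crank_by(-46°): θ ← 31° -46° = -15°
rotate_crank_by(-19°): θ ← -15° -19° = -34°
rotate_crank_by(+26°): θ ← -34° +26° = -8°
crank pin P = (r cos θ, r sin θ) = (46.542599, -6.541136)
h = r sin θ − e = -6.541136 − 4 = -10.541136
x = r cos θ + √(L² − h²) = 46.542599 + √(38025.0 − 111.1155) = 46.542599 + 194.714880 = 241.257479

241.2575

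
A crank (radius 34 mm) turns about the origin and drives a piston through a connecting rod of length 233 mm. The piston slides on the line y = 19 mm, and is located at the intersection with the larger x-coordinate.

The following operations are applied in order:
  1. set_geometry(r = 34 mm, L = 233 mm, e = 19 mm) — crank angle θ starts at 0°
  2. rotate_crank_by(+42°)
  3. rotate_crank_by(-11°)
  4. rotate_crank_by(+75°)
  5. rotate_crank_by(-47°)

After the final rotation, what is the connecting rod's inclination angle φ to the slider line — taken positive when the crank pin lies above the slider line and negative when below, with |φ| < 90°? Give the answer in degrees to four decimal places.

set_geometry: r = 34 mm, L = 233 mm, e = 19 mm; θ ← 0°
rotate_crank_by(+42°): θ ← 0° +42° = 42°
rotate_crank_by(-11°): θ ← 42° -11° = 31°
rotate_crank_by(+75°): θ ← 31° +75° = 106°
rotate_crank_by(-47°): θ ← 106° -47° = 59°
crank pin P = (r cos θ, r sin θ) = (17.511295, 29.143688)
h = r sin θ − e = 29.143688 − 19 = 10.143688
sin φ = h / L = 10.143688 / 233 = 0.04353514
φ = arcsin(0.04353514) = 2.495169°

2.4952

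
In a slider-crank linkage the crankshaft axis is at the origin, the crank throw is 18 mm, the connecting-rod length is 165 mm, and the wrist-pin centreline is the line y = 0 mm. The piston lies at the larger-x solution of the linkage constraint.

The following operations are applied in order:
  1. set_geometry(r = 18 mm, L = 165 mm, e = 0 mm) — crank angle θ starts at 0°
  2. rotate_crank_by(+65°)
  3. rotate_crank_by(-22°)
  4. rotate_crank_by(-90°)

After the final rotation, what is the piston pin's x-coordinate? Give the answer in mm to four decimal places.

176.7500

set_geometry: r = 18 mm, L = 165 mm, e = 0 mm; θ ← 0°
rotate_crank_by(+65°): θ ← 0° +65° = 65°
rotate_crank_by(-22°): θ ← 65° -22° = 43°
rotate_crank_by(-90°): θ ← 43° -90° = -47°
crank pin P = (r cos θ, r sin θ) = (12.275970, -13.164367)
h = r sin θ − e = -13.164367 − 0 = -13.164367
x = r cos θ + √(L² − h²) = 12.275970 + √(27225.0 − 173.3005) = 12.275970 + 164.474008 = 176.749979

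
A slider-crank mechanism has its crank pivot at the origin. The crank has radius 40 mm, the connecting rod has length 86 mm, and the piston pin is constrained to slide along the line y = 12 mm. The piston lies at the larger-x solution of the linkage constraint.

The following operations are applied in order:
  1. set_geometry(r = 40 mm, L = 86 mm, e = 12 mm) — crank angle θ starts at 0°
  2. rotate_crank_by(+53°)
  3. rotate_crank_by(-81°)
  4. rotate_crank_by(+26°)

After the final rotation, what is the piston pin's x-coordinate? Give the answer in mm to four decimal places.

124.9259

set_geometry: r = 40 mm, L = 86 mm, e = 12 mm; θ ← 0°
rotate_crank_by(+53°): θ ← 0° +53° = 53°
rotate_crank_by(-81°): θ ← 53° -81° = -28°
rotate_crank_by(+26°): θ ← -28° +26° = -2°
crank pin P = (r cos θ, r sin θ) = (39.975633, -1.395980)
h = r sin θ − e = -1.395980 − 12 = -13.395980
x = r cos θ + √(L² − h²) = 39.975633 + √(7396.0 − 179.4523) = 39.975633 + 84.950266 = 124.925899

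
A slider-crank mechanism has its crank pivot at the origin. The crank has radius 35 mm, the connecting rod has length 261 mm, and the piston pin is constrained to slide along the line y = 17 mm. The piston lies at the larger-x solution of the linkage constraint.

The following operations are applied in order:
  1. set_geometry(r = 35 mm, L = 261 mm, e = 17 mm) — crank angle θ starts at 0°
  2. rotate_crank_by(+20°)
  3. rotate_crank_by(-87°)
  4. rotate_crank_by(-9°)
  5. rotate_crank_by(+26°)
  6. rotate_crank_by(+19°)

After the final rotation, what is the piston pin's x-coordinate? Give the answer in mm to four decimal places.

288.6399

set_geometry: r = 35 mm, L = 261 mm, e = 17 mm; θ ← 0°
rotate_crank_by(+20°): θ ← 0° +20° = 20°
rotate_crank_by(-87°): θ ← 20° -87° = -67°
rotate_crank_by(-9°): θ ← -67° -9° = -76°
rotate_crank_by(+26°): θ ← -76° +26° = -50°
rotate_crank_by(+19°): θ ← -50° +19° = -31°
crank pin P = (r cos θ, r sin θ) = (30.000856, -18.026333)
h = r sin θ − e = -18.026333 − 17 = -35.026333
x = r cos θ + √(L² − h²) = 30.000856 + √(68121.0 − 1226.8440) = 30.000856 + 258.639046 = 288.639901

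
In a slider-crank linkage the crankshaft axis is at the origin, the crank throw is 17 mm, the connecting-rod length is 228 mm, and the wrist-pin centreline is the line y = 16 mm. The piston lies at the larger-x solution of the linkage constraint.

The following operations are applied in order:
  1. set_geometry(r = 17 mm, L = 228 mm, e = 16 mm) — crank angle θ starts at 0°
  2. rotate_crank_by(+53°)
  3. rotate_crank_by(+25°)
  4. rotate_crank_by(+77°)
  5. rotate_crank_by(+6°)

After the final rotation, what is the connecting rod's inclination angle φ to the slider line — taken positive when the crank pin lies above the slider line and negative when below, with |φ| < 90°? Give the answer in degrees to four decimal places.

-2.6308

set_geometry: r = 17 mm, L = 228 mm, e = 16 mm; θ ← 0°
rotate_crank_by(+53°): θ ← 0° +53° = 53°
rotate_crank_by(+25°): θ ← 53° +25° = 78°
rotate_crank_by(+77°): θ ← 78° +77° = 155°
rotate_crank_by(+6°): θ ← 155° +6° = 161°
crank pin P = (r cos θ, r sin θ) = (-16.073816, 5.534659)
h = r sin θ − e = 5.534659 − 16 = -10.465341
sin φ = h / L = -10.465341 / 228 = -0.04590062
φ = arcsin(-0.04590062) = -2.630836°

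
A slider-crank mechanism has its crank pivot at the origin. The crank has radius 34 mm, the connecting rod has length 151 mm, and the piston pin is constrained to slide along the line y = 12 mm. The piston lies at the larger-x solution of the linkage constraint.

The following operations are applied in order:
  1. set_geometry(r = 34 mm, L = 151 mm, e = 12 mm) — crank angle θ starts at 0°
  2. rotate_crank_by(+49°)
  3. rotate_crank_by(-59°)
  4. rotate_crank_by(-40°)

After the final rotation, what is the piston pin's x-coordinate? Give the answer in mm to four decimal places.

167.9833

set_geometry: r = 34 mm, L = 151 mm, e = 12 mm; θ ← 0°
rotate_crank_by(+49°): θ ← 0° +49° = 49°
rotate_crank_by(-59°): θ ← 49° -59° = -10°
rotate_crank_by(-40°): θ ← -10° -40° = -50°
crank pin P = (r cos θ, r sin θ) = (21.854779, -26.045511)
h = r sin θ − e = -26.045511 − 12 = -38.045511
x = r cos θ + √(L² − h²) = 21.854779 + √(22801.0 − 1447.4609) = 21.854779 + 146.128502 = 167.983281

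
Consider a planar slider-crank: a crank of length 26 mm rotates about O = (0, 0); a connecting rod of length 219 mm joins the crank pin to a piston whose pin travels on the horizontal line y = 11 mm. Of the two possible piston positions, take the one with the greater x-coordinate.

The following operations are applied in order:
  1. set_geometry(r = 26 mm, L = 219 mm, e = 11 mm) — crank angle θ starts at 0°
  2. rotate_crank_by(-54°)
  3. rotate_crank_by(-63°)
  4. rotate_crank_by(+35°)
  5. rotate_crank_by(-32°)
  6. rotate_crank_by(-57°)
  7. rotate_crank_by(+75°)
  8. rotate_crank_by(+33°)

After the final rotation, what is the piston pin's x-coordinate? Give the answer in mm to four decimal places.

set_geometry: r = 26 mm, L = 219 mm, e = 11 mm; θ ← 0°
rotate_crank_by(-54°): θ ← 0° -54° = -54°
rotate_crank_by(-63°): θ ← -54° -63° = -117°
rotate_crank_by(+35°): θ ← -117° +35° = -82°
rotate_crank_by(-32°): θ ← -82° -32° = -114°
rotate_crank_by(-57°): θ ← -114° -57° = -171°
rotate_crank_by(+75°): θ ← -171° +75° = -96°
rotate_crank_by(+33°): θ ← -96° +33° = -63°
crank pin P = (r cos θ, r sin θ) = (11.803753, -23.166170)
h = r sin θ − e = -23.166170 − 11 = -34.166170
x = r cos θ + √(L² − h²) = 11.803753 + √(47961.0 − 1167.3271) = 11.803753 + 216.318452 = 228.122205

228.1222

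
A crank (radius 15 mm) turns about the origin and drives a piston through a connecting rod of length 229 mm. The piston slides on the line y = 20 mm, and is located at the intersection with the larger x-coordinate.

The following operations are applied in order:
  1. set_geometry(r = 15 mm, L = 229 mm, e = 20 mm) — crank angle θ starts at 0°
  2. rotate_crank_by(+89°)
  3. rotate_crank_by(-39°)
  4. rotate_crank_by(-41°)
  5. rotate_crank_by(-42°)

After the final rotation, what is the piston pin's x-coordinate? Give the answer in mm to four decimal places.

239.8409

set_geometry: r = 15 mm, L = 229 mm, e = 20 mm; θ ← 0°
rotate_crank_by(+89°): θ ← 0° +89° = 89°
rotate_crank_by(-39°): θ ← 89° -39° = 50°
rotate_crank_by(-41°): θ ← 50° -41° = 9°
rotate_crank_by(-42°): θ ← 9° -42° = -33°
crank pin P = (r cos θ, r sin θ) = (12.580059, -8.169586)
h = r sin θ − e = -8.169586 − 20 = -28.169586
x = r cos θ + √(L² − h²) = 12.580059 + √(52441.0 − 793.5255) = 12.580059 + 227.260807 = 239.840866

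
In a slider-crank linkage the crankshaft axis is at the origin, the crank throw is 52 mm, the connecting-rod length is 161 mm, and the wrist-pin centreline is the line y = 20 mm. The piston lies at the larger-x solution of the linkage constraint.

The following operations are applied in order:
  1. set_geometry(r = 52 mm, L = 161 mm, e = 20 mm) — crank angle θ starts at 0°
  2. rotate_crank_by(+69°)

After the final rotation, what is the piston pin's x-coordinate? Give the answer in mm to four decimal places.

177.0842

set_geometry: r = 52 mm, L = 161 mm, e = 20 mm; θ ← 0°
rotate_crank_by(+69°): θ ← 0° +69° = 69°
crank pin P = (r cos θ, r sin θ) = (18.635133, 48.546182)
h = r sin θ − e = 48.546182 − 20 = 28.546182
x = r cos θ + √(L² − h²) = 18.635133 + √(25921.0 − 814.8845) = 18.635133 + 158.449094 = 177.084228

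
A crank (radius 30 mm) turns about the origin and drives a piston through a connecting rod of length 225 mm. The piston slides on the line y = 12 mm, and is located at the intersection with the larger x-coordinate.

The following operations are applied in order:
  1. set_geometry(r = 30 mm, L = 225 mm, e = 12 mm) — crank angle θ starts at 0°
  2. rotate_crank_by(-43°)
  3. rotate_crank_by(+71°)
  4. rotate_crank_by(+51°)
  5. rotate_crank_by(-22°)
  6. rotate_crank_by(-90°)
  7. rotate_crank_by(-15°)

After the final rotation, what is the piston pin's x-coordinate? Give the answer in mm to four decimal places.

242.4450

set_geometry: r = 30 mm, L = 225 mm, e = 12 mm; θ ← 0°
rotate_crank_by(-43°): θ ← 0° -43° = -43°
rotate_crank_by(+71°): θ ← -43° +71° = 28°
rotate_crank_by(+51°): θ ← 28° +51° = 79°
rotate_crank_by(-22°): θ ← 79° -22° = 57°
rotate_crank_by(-90°): θ ← 57° -90° = -33°
rotate_crank_by(-15°): θ ← -33° -15° = -48°
crank pin P = (r cos θ, r sin θ) = (20.073918, -22.294345)
h = r sin θ − e = -22.294345 − 12 = -34.294345
x = r cos θ + √(L² − h²) = 20.073918 + √(50625.0 − 1176.1021) = 20.073918 + 222.371082 = 242.445000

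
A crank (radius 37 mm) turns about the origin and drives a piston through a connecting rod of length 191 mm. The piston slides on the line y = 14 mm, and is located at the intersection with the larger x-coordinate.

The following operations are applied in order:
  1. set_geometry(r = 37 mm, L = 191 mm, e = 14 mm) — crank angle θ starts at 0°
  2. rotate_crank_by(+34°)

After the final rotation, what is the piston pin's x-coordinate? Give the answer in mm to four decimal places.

221.5572

set_geometry: r = 37 mm, L = 191 mm, e = 14 mm; θ ← 0°
rotate_crank_by(+34°): θ ← 0° +34° = 34°
crank pin P = (r cos θ, r sin θ) = (30.674390, 20.690137)
h = r sin θ − e = 20.690137 − 14 = 6.690137
x = r cos θ + √(L² − h²) = 30.674390 + √(36481.0 − 44.7579) = 30.674390 + 190.882797 = 221.557187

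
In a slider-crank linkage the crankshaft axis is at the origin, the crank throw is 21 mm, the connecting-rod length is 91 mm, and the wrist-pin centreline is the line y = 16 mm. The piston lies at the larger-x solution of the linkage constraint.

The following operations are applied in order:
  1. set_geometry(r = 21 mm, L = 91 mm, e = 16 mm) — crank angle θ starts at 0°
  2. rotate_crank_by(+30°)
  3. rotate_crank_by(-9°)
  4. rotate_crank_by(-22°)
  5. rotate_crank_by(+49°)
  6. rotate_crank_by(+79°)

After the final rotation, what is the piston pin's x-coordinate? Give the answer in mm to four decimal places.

78.3586

set_geometry: r = 21 mm, L = 91 mm, e = 16 mm; θ ← 0°
rotate_crank_by(+30°): θ ← 0° +30° = 30°
rotate_crank_by(-9°): θ ← 30° -9° = 21°
rotate_crank_by(-22°): θ ← 21° -22° = -1°
rotate_crank_by(+49°): θ ← -1° +49° = 48°
rotate_crank_by(+79°): θ ← 48° +79° = 127°
crank pin P = (r cos θ, r sin θ) = (-12.638115, 16.771346)
h = r sin θ − e = 16.771346 − 16 = 0.771346
x = r cos θ + √(L² − h²) = -12.638115 + √(8281.0 − 0.5950) = -12.638115 + 90.996731 = 78.358615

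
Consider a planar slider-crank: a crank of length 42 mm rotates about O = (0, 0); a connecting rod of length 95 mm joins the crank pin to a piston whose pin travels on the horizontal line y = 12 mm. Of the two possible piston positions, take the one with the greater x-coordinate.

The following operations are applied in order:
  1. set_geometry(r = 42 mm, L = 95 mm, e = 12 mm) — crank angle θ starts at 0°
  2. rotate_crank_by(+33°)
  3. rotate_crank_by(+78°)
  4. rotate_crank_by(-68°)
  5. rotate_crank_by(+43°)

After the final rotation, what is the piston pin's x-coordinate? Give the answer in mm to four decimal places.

93.1025

set_geometry: r = 42 mm, L = 95 mm, e = 12 mm; θ ← 0°
rotate_crank_by(+33°): θ ← 0° +33° = 33°
rotate_crank_by(+78°): θ ← 33° +78° = 111°
rotate_crank_by(-68°): θ ← 111° -68° = 43°
rotate_crank_by(+43°): θ ← 43° +43° = 86°
crank pin P = (r cos θ, r sin θ) = (2.929772, 41.897690)
h = r sin θ − e = 41.897690 − 12 = 29.897690
x = r cos θ + √(L² − h²) = 2.929772 + √(9025.0 − 893.8719) = 2.929772 + 90.172768 = 93.102540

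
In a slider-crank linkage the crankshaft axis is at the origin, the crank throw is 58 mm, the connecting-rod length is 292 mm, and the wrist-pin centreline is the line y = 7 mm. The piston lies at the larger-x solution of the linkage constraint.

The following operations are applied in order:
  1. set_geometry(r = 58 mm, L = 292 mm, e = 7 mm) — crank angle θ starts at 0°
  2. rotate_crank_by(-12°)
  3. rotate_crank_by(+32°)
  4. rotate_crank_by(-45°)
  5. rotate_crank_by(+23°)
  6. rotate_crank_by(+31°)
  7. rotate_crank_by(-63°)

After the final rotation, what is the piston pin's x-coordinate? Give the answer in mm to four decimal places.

337.4093

set_geometry: r = 58 mm, L = 292 mm, e = 7 mm; θ ← 0°
rotate_crank_by(-12°): θ ← 0° -12° = -12°
rotate_crank_by(+32°): θ ← -12° +32° = 20°
rotate_crank_by(-45°): θ ← 20° -45° = -25°
rotate_crank_by(+23°): θ ← -25° +23° = -2°
rotate_crank_by(+31°): θ ← -2° +31° = 29°
rotate_crank_by(-63°): θ ← 29° -63° = -34°
crank pin P = (r cos θ, r sin θ) = (48.084179, -32.433188)
h = r sin θ − e = -32.433188 − 7 = -39.433188
x = r cos θ + √(L² − h²) = 48.084179 + √(85264.0 − 1554.9763) = 48.084179 + 289.325118 = 337.409297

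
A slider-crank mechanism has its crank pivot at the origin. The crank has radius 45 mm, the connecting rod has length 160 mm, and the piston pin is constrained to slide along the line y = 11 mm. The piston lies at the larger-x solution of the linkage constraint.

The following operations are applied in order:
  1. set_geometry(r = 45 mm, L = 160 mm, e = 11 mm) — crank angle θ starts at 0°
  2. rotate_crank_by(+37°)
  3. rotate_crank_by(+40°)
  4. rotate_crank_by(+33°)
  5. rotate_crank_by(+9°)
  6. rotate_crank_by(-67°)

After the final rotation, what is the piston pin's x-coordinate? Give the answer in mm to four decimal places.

185.8240

set_geometry: r = 45 mm, L = 160 mm, e = 11 mm; θ ← 0°
rotate_crank_by(+37°): θ ← 0° +37° = 37°
rotate_crank_by(+40°): θ ← 37° +40° = 77°
rotate_crank_by(+33°): θ ← 77° +33° = 110°
rotate_crank_by(+9°): θ ← 110° +9° = 119°
rotate_crank_by(-67°): θ ← 119° -67° = 52°
crank pin P = (r cos θ, r sin θ) = (27.704766, 35.460484)
h = r sin θ − e = 35.460484 − 11 = 24.460484
x = r cos θ + √(L² − h²) = 27.704766 + √(25600.0 − 598.3153) = 27.704766 + 158.119210 = 185.823977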